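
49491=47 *1053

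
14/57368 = 7/28684=   0.00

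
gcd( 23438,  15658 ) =2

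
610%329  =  281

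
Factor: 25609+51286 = 76895= 5^1*7^1*13^3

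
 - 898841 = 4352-903193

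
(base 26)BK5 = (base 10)7961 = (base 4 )1330121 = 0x1F19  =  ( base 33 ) 7a8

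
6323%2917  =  489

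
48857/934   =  52 + 289/934 = 52.31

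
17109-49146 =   -  32037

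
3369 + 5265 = 8634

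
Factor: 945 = 3^3*5^1*7^1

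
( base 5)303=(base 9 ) 86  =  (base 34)2a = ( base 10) 78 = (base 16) 4e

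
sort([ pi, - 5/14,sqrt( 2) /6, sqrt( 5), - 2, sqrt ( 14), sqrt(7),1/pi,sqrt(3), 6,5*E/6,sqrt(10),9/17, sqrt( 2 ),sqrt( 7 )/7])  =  [- 2,-5/14,sqrt( 2) /6, 1/pi,sqrt( 7 )/7 , 9/17, sqrt( 2), sqrt(3 ),  sqrt( 5 ),5*E/6,sqrt (7), pi, sqrt( 10 ), sqrt(14),6 ] 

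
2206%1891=315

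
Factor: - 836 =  - 2^2*11^1*19^1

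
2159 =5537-3378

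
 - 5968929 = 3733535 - 9702464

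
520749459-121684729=399064730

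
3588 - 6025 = -2437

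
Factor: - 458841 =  - 3^1*152947^1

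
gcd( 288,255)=3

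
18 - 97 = - 79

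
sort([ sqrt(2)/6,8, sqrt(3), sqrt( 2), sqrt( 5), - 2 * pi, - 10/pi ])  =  [ - 2*pi , -10/pi, sqrt(2) /6,  sqrt(2 ), sqrt (3), sqrt(5), 8] 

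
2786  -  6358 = -3572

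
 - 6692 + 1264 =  - 5428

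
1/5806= 1/5806 = 0.00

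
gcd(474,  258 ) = 6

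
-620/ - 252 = 2 + 29/63 = 2.46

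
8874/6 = 1479 = 1479.00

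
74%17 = 6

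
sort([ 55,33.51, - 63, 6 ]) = [ - 63,6, 33.51,  55]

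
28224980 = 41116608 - 12891628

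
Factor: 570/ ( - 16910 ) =-3/89 = - 3^1*89^( - 1)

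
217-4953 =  - 4736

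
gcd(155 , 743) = 1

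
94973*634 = 60212882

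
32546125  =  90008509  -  57462384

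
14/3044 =7/1522 = 0.00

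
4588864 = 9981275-5392411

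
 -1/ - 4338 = 1/4338 = 0.00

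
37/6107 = 37/6107=0.01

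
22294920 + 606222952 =628517872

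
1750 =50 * 35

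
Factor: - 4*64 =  - 256=- 2^8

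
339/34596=113/11532= 0.01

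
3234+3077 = 6311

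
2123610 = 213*9970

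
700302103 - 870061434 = -169759331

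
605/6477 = 605/6477 = 0.09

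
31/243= 31/243=0.13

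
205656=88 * 2337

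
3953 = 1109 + 2844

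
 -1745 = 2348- 4093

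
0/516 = 0 =0.00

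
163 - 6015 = -5852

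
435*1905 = 828675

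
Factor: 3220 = 2^2 * 5^1*7^1*23^1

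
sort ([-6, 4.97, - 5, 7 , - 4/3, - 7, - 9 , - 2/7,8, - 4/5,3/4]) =[  -  9, - 7, - 6, - 5,  -  4/3, - 4/5, - 2/7,3/4,4.97,7,8]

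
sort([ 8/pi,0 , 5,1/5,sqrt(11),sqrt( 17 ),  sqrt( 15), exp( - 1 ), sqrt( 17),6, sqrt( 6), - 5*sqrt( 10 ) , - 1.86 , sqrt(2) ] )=[ - 5 * sqrt ( 10), -1.86,0,  1/5, exp( - 1),sqrt(2),  sqrt(6),8/pi,sqrt( 11 ), sqrt( 15),  sqrt( 17),sqrt( 17),5,6]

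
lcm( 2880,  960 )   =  2880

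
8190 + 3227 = 11417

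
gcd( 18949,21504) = 7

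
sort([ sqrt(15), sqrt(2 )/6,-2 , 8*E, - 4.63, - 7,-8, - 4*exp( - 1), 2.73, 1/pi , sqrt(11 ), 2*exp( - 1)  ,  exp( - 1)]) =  [ - 8, - 7, - 4.63 , - 2, - 4*exp( - 1),sqrt( 2 )/6,1/pi , exp( - 1 ) , 2*exp( - 1),  2.73,sqrt(11),sqrt( 15), 8*E] 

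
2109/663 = 703/221 = 3.18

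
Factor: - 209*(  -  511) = 7^1*11^1*19^1*73^1 = 106799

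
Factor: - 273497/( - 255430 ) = 439/410 = 2^( - 1)*5^( - 1)*41^( - 1 )*  439^1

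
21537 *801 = 17251137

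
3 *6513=19539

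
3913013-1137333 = 2775680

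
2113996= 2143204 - 29208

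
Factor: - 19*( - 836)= 15884 = 2^2*11^1 * 19^2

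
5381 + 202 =5583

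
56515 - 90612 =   -  34097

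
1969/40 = 1969/40=49.23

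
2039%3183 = 2039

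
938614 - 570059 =368555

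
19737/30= 657 + 9/10 = 657.90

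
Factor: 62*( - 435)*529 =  - 2^1 * 3^1*5^1*23^2*29^1*31^1  =  - 14267130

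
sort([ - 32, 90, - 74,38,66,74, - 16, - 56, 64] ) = [ - 74, - 56, - 32, - 16, 38, 64, 66, 74,  90] 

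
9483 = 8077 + 1406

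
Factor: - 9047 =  - 83^1*109^1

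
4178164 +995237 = 5173401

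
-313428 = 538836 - 852264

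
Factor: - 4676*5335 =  - 24946460 = - 2^2*5^1 * 7^1*11^1*97^1 *167^1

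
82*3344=274208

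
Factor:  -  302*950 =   -  286900= -  2^2*5^2*19^1*151^1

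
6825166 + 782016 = 7607182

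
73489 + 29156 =102645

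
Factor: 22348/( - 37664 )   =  -5587/9416 =- 2^( - 3)*11^ (-1 )  *37^1* 107^( - 1)*151^1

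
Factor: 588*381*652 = 2^4*3^2 * 7^2*127^1 * 163^1 = 146066256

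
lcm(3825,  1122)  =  84150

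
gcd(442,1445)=17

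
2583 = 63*41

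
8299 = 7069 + 1230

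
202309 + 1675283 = 1877592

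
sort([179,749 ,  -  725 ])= [-725, 179,749 ]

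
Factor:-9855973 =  - 113^1 * 87221^1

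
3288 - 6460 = - 3172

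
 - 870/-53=870/53 = 16.42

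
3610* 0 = 0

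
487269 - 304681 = 182588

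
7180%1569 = 904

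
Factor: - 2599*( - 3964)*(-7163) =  - 2^2*13^1*19^1*23^1*29^1*113^1 * 991^1 = - 73796349068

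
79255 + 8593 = 87848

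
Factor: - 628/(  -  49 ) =2^2*7^ ( - 2)*157^1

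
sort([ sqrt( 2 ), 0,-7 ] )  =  [ - 7,0,  sqrt (2 )]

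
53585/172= 53585/172 = 311.54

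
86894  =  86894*1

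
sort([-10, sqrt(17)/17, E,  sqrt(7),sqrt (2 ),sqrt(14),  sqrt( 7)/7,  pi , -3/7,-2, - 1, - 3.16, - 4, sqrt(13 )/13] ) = [-10 , - 4, - 3.16, - 2,  -  1, - 3/7,sqrt(17 )/17, sqrt( 13 )/13,sqrt(7) /7  ,  sqrt(2),sqrt(7), E,  pi,sqrt(14) ] 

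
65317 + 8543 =73860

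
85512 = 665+84847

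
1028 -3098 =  - 2070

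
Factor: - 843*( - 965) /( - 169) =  - 3^1*5^1*13^( - 2)*193^1*  281^1 = - 813495/169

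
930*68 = 63240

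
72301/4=72301/4=18075.25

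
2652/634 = 1326/317 = 4.18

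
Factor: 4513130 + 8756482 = 13269612 = 2^2*3^1*31^1*35671^1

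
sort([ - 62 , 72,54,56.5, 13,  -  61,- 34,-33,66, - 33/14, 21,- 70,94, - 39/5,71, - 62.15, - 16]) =[-70, -62.15, - 62,-61,  -  34, - 33, - 16, - 39/5, - 33/14 , 13, 21 , 54,  56.5,66,71, 72,94]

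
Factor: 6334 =2^1*3167^1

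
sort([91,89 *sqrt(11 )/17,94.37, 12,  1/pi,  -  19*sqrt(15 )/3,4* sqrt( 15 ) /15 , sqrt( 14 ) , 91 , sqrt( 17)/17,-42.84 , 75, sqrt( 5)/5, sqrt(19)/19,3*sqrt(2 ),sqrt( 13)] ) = [ - 42.84,-19 * sqrt( 15)/3,sqrt(19 ) /19,sqrt( 17)/17,1/pi,sqrt(5 )/5,4*sqrt(15)/15,sqrt(13),sqrt( 14),3*sqrt( 2),  12,89*sqrt (11)/17, 75,91,91 , 94.37 ]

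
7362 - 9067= -1705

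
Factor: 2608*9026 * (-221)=  -  5202297568 = - 2^5*13^1*17^1*163^1*4513^1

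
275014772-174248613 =100766159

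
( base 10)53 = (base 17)32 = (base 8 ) 65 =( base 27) 1Q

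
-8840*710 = -6276400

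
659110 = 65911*10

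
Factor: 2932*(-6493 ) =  - 2^2 * 43^1*151^1 * 733^1 =- 19037476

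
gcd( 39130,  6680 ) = 10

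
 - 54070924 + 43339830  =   - 10731094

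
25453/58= 438 + 49/58 = 438.84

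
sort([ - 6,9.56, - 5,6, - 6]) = [ - 6, - 6, - 5 , 6,9.56 ] 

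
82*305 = 25010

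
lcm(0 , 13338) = 0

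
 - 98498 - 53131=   -  151629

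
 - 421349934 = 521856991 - 943206925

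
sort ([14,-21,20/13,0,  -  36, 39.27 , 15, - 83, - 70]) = [ - 83,  -  70, - 36, - 21,0, 20/13,  14, 15,  39.27 ] 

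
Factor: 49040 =2^4*5^1*613^1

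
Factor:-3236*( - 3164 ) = 2^4* 7^1 *113^1*809^1 = 10238704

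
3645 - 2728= 917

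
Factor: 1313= 13^1*101^1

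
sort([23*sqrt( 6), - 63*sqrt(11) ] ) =[ - 63*sqrt( 11 ) , 23 * sqrt ( 6 ) ] 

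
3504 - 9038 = -5534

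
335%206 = 129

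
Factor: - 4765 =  - 5^1*953^1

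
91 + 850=941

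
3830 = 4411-581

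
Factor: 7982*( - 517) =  - 4126694 = - 2^1*11^1*13^1*47^1*307^1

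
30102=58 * 519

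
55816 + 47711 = 103527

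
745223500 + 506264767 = 1251488267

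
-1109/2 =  - 555 + 1/2=- 554.50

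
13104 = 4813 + 8291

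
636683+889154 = 1525837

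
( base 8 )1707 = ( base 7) 2551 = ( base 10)967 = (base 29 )14a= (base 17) 35F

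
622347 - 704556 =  - 82209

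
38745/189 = 205 = 205.00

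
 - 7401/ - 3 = 2467+0/1 = 2467.00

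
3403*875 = 2977625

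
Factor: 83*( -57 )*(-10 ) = 47310=2^1* 3^1 * 5^1*19^1*83^1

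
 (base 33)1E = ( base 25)1M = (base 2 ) 101111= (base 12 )3b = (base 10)47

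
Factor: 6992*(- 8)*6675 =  -2^7*3^1*5^2*19^1*23^1 * 89^1 = - 373372800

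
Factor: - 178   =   - 2^1 * 89^1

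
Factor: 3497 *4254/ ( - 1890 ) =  - 3^( - 2)*5^( - 1 )*7^( - 1)*13^1*269^1*709^1 = - 2479373/315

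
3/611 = 3/611 = 0.00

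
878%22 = 20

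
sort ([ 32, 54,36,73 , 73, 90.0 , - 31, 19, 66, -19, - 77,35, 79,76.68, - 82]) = [ - 82, - 77 , - 31, -19,19,32,35,36,54,66,  73,73, 76.68,79,90.0]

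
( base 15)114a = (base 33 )3c7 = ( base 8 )7126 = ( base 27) 50p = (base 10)3670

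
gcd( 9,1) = 1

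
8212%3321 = 1570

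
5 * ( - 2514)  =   - 12570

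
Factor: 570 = 2^1*3^1*5^1*19^1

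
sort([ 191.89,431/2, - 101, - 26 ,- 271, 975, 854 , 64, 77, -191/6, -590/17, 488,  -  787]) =[ -787, - 271,-101, - 590/17, - 191/6,-26,64 , 77, 191.89 , 431/2,488,854,975] 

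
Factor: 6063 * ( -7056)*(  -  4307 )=2^4 * 3^3  *  7^2 * 43^1*47^1 * 59^1*73^1 = 184255734096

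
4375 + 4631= 9006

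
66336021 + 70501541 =136837562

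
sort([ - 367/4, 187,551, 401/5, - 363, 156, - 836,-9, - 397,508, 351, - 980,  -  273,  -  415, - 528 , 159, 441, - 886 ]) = [ - 980,-886, - 836,  -  528, - 415, - 397, -363, - 273,-367/4, - 9,401/5,156,  159, 187,351, 441, 508, 551 ]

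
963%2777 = 963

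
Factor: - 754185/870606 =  - 2^(-1)*3^( -1)*5^1*11^( - 1) * 137^1* 367^1*4397^( - 1) = - 251395/290202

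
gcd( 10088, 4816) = 8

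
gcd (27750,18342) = 6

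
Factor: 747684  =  2^2*3^3*7^1*23^1*43^1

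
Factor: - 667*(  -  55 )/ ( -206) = -36685/206 = - 2^( - 1)*5^1*11^1 * 23^1*29^1*103^( - 1 ) 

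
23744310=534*44465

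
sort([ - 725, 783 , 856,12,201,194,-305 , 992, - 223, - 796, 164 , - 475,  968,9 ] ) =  [ - 796 , - 725, - 475 , - 305, - 223,9, 12,164, 194, 201 , 783,856 , 968, 992]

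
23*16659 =383157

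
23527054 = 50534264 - 27007210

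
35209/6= 35209/6 = 5868.17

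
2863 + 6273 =9136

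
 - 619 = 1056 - 1675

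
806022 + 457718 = 1263740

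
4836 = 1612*3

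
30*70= 2100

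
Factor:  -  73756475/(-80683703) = 5^2*13^1*293^( - 1 )*226943^1*275371^( - 1)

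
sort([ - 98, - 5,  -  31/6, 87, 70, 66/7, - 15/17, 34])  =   [ - 98, - 31/6, - 5, - 15/17, 66/7,34,70,87]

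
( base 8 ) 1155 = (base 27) N0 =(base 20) 1b1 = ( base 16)26d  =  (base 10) 621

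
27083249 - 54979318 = -27896069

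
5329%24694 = 5329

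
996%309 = 69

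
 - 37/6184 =-37/6184 = - 0.01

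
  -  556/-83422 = 278/41711 = 0.01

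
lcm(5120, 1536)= 15360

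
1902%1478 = 424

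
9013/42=214 + 25/42 = 214.60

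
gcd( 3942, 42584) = 2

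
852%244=120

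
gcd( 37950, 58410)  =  330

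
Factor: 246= 2^1*3^1*41^1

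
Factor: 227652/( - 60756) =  - 311/83 = -83^( - 1 )*311^1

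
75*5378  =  403350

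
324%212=112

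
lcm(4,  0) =0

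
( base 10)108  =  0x6C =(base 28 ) 3o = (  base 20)58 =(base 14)7a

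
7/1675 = 7/1675  =  0.00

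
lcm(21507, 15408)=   1032336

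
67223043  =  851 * 78993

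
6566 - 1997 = 4569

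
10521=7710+2811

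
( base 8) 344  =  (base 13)147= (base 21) ai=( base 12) 170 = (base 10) 228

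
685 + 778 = 1463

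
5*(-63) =-315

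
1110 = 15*74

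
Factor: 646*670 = 2^2*5^1*17^1*19^1*67^1 = 432820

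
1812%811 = 190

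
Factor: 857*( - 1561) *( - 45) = 60199965 = 3^2*5^1*7^1*223^1*857^1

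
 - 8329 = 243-8572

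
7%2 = 1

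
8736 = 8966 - 230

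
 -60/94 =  - 1 + 17/47  =  - 0.64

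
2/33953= 2/33953 =0.00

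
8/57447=8/57447 = 0.00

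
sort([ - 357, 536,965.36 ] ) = [ - 357,536,965.36]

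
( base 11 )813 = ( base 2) 1111010110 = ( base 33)TP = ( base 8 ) 1726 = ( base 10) 982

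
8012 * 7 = 56084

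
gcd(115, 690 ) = 115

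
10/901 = 10/901=0.01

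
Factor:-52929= - 3^2*5881^1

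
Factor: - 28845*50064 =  - 2^4*3^3*5^1*7^1 * 149^1*641^1 = - 1444096080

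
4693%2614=2079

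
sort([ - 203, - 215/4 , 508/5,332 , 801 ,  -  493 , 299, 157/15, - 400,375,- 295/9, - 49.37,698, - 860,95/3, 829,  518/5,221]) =[-860, - 493, - 400,-203, - 215/4, - 49.37 , -295/9, 157/15,  95/3,508/5 , 518/5,  221, 299, 332, 375,698,801, 829]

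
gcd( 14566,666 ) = 2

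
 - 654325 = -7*93475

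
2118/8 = 264 + 3/4 = 264.75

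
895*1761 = 1576095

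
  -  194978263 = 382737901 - 577716164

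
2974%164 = 22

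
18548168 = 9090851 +9457317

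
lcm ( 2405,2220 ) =28860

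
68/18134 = 34/9067 = 0.00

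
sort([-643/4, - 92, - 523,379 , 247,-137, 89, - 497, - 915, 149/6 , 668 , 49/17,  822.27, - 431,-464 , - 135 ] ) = [ - 915, - 523, - 497, - 464, - 431,  -  643/4,  -  137, - 135, - 92,49/17, 149/6, 89, 247, 379, 668,822.27]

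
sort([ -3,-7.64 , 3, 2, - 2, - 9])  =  [  -  9, - 7.64,- 3, - 2, 2, 3 ]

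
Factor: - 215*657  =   - 3^2*5^1*43^1*73^1 = -141255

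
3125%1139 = 847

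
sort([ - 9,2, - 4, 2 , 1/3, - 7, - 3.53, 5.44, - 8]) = [ - 9, - 8, - 7, - 4, - 3.53, 1/3,  2,2, 5.44 ]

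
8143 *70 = 570010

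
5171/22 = 235 + 1/22 = 235.05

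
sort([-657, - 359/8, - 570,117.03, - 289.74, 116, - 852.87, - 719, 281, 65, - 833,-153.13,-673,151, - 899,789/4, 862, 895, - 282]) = [- 899, - 852.87 , -833, - 719, - 673, - 657,-570, - 289.74, - 282,-153.13, - 359/8, 65 , 116 , 117.03, 151, 789/4 , 281,862, 895]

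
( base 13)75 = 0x60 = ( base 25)3L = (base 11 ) 88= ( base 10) 96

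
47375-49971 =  - 2596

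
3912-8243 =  - 4331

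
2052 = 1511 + 541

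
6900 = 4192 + 2708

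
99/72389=99/72389 =0.00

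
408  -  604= - 196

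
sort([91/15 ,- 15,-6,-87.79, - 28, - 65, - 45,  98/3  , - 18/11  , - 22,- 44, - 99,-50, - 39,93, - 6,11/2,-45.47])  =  [ - 99,-87.79,-65, - 50, - 45.47, - 45, - 44,  -  39 , - 28, - 22, - 15, - 6,-6, - 18/11,11/2 , 91/15,98/3,93]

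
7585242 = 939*8078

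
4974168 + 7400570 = 12374738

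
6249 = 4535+1714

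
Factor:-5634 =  - 2^1*3^2*313^1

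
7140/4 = 1785 = 1785.00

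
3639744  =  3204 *1136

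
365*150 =54750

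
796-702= 94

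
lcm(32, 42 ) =672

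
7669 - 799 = 6870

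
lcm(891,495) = 4455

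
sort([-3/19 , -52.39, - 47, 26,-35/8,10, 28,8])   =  [-52.39,  -  47, - 35/8, - 3/19,8,10,26,28]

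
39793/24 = 39793/24=1658.04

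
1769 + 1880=3649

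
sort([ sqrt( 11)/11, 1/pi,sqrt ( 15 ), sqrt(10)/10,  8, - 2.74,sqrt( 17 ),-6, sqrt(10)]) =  [ - 6, - 2.74, sqrt( 11) /11,sqrt( 10)/10, 1/pi, sqrt( 10 ),sqrt( 15), sqrt(17), 8 ]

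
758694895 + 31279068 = 789973963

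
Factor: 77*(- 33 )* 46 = -2^1*3^1 * 7^1*11^2 * 23^1 = -116886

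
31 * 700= 21700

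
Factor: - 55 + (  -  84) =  - 139 = - 139^1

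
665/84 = 95/12 = 7.92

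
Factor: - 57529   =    -  57529^1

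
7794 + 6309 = 14103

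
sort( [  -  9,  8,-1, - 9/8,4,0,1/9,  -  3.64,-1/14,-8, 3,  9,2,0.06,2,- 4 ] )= [ - 9, - 8, - 4, - 3.64,- 9/8, - 1 ,  -  1/14, 0,0.06, 1/9,  2,  2, 3, 4, 8,9]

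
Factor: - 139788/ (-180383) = 396/511  =  2^2 * 3^2*7^(  -  1)*11^1*73^ ( - 1 )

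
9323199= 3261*2859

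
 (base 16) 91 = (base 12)101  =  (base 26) 5F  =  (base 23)67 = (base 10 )145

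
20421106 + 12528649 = 32949755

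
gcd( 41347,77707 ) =1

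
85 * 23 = 1955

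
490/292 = 245/146 = 1.68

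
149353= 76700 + 72653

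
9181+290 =9471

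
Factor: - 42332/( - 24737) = 2^2*19^1*29^ ( - 1 )*557^1* 853^( - 1 )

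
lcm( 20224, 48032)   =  384256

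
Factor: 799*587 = 469013 =17^1*47^1*587^1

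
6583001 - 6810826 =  - 227825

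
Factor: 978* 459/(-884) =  - 13203/26 = -2^( - 1 )*3^4*13^( - 1 )*163^1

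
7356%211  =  182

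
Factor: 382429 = 382429^1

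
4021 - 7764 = - 3743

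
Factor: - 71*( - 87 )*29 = 3^1*29^2*71^1 =179133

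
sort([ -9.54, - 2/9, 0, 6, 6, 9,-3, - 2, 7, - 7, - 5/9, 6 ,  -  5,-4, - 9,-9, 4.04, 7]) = [-9.54, - 9,- 9, - 7, - 5,-4,-3 , - 2,  -  5/9, - 2/9,0, 4.04, 6,6, 6, 7, 7, 9 ] 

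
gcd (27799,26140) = 1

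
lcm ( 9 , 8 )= 72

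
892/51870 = 446/25935 = 0.02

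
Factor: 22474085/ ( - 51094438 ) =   -  2^( - 1)*5^1*17^2  *53^( - 1 )*103^1*151^1*509^(  -  1)*947^ ( - 1 )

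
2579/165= 15 + 104/165 = 15.63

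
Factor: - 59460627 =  - 3^1*1951^1*10159^1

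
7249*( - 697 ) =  - 5052553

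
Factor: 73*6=438= 2^1 * 3^1*73^1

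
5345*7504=40108880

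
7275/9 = 2425/3 = 808.33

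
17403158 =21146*823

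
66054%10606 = 2418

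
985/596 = 985/596 = 1.65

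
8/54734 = 4/27367 = 0.00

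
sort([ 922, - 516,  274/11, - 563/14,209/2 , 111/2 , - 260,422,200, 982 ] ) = [-516, - 260 , - 563/14,274/11,111/2,209/2, 200 , 422,922, 982 ] 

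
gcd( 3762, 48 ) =6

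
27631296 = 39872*693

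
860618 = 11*78238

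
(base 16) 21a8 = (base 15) 2846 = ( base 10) 8616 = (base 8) 20650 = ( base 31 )8TT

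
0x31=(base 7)100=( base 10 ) 49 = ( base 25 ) 1O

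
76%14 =6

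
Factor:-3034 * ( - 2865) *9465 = 82273660650 = 2^1 * 3^2*5^2*37^1*41^1 * 191^1*631^1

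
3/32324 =3/32324= 0.00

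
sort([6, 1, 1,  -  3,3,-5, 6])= [ - 5, - 3,1, 1,3,  6, 6] 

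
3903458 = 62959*62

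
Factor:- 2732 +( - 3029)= - 7^1*823^1  =  - 5761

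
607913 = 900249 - 292336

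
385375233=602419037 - 217043804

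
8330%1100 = 630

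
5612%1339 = 256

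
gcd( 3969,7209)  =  81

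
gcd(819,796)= 1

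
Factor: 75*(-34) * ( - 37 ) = 94350 = 2^1*3^1*5^2*17^1*37^1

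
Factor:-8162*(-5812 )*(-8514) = -2^4 * 3^2 *7^1 * 11^2*43^1 * 53^1 * 1453^1 = - 403883249616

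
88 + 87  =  175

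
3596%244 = 180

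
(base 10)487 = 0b111100111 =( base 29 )GN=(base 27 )i1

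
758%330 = 98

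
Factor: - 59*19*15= - 16815 = - 3^1*5^1 *19^1*59^1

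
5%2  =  1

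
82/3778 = 41/1889 =0.02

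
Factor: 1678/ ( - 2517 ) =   -  2/3 = - 2^1 * 3^( - 1 )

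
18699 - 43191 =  - 24492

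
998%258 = 224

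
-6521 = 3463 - 9984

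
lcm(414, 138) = 414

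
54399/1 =54399 = 54399.00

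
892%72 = 28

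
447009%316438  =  130571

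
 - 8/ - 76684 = 2/19171= 0.00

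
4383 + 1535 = 5918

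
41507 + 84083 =125590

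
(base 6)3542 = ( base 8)1526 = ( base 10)854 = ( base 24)1be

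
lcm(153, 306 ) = 306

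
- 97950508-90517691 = -188468199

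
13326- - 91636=104962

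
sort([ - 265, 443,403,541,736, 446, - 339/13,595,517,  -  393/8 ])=[ - 265, -393/8, - 339/13 , 403,443,446,517,541,  595, 736]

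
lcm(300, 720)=3600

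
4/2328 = 1/582= 0.00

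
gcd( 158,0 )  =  158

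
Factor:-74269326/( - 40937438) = 37134663/20468719= 3^1*19^( - 1)*3011^1*4111^1*1077301^( - 1)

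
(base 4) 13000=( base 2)111000000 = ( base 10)448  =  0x1C0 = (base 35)CS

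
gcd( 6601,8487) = 943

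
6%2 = 0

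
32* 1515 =48480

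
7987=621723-613736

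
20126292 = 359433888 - 339307596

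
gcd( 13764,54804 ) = 12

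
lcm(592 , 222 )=1776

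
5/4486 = 5/4486  =  0.00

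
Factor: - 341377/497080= - 2^( - 3)*5^( - 1)*17^( - 1)  *  467^1 = - 467/680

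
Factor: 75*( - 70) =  - 5250  =  - 2^1*3^1 * 5^3*7^1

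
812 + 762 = 1574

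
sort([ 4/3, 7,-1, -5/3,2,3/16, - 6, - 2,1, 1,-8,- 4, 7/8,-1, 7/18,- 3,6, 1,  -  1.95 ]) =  [ - 8,  -  6 , - 4,-3,- 2 ,-1.95, - 5/3,  -  1, - 1,3/16,7/18 , 7/8,1, 1, 1,  4/3,2,6,7] 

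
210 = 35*6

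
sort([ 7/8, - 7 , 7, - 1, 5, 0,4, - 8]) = [-8, - 7 , - 1, 0 , 7/8, 4 , 5,7]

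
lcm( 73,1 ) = 73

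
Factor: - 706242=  -2^1*3^1*31^1*3797^1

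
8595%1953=783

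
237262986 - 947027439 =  - 709764453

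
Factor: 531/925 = 3^2*5^( - 2)*37^( - 1)*59^1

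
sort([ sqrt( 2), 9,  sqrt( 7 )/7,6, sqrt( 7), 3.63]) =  [sqrt( 7)/7,sqrt(2), sqrt( 7),3.63, 6,9 ]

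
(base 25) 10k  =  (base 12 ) 459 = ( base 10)645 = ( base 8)1205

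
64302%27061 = 10180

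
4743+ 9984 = 14727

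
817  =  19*43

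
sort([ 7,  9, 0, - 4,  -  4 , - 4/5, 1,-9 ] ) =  [ - 9,-4, - 4 ,-4/5,0,1, 7,9]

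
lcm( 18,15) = 90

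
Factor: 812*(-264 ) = - 214368 = - 2^5 * 3^1*7^1*11^1*29^1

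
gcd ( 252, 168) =84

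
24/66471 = 8/22157  =  0.00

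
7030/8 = 878 + 3/4 = 878.75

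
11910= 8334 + 3576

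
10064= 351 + 9713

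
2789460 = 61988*45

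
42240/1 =42240= 42240.00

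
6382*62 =395684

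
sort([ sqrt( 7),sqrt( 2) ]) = [sqrt(2),sqrt( 7 ) ] 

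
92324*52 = 4800848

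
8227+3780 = 12007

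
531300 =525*1012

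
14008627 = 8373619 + 5635008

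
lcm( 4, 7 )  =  28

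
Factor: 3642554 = 2^1 * 61^1*73^1*409^1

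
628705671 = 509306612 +119399059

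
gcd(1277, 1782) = 1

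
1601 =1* 1601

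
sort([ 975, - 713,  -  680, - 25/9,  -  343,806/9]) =[-713 , - 680, - 343,-25/9,  806/9,975 ]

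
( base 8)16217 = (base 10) 7311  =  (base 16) 1c8f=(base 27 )A0L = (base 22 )f27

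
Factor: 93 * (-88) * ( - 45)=2^3*3^3*5^1*11^1*31^1 = 368280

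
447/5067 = 149/1689 = 0.09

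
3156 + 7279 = 10435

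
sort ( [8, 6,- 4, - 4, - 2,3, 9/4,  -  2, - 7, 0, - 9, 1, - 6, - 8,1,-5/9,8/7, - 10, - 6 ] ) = [ - 10, - 9, - 8,  -  7, - 6 , - 6, - 4, - 4, - 2, - 2, - 5/9,0,1,1, 8/7, 9/4,3, 6,8] 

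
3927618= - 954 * ( - 4117 )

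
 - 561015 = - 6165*91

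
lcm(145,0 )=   0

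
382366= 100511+281855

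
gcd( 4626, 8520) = 6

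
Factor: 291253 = 291253^1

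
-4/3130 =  -2/1565  =  -0.00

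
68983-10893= 58090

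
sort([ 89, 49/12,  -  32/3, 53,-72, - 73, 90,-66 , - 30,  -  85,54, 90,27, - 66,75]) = [- 85,- 73,-72,-66, - 66, -30, - 32/3, 49/12, 27, 53, 54, 75,  89 , 90, 90 ]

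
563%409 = 154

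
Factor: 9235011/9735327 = 3^( - 1)*7^( - 1 )*41^ ( - 1 )*73^1*3769^( - 1)*42169^1 = 3078337/3245109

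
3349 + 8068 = 11417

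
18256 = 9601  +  8655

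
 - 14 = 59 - 73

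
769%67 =32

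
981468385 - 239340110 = 742128275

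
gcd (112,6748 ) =28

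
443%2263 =443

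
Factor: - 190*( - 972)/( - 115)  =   - 2^3 * 3^5*19^1  *23^ (  -  1 )= - 36936/23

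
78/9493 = 78/9493 = 0.01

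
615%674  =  615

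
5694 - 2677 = 3017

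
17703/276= 5901/92 = 64.14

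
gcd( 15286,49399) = 1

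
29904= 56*534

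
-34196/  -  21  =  1628+8/21 = 1628.38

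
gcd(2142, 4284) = 2142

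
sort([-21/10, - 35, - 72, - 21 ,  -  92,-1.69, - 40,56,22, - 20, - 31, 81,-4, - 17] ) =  [ - 92, - 72, - 40, - 35, - 31, - 21, - 20, - 17, - 4, - 21/10, - 1.69,22,56,81]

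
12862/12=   6431/6 = 1071.83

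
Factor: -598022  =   - 2^1*299011^1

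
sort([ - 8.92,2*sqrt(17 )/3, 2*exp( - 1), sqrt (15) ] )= [-8.92,2*exp( - 1 ),2*sqrt(17)/3, sqrt ( 15 ) ]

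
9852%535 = 222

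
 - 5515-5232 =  - 10747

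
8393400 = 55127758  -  46734358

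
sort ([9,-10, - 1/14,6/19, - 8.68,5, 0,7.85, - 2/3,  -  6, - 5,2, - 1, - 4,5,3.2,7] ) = [-10 ,  -  8.68, - 6,-5 , -4,-1, - 2/3, - 1/14 , 0,6/19, 2,3.2, 5, 5 , 7,7.85, 9]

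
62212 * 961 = 59785732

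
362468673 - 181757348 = 180711325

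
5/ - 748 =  - 5/748 = - 0.01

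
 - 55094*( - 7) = 385658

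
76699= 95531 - 18832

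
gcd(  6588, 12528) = 108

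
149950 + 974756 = 1124706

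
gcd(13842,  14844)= 6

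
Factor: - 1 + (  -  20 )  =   - 3^1*7^1  =  -21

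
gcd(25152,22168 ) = 8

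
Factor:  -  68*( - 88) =2^5*11^1*17^1  =  5984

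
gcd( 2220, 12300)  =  60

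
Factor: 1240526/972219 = 2^1* 3^(-1) * 7^1 * 88609^1*324073^ ( - 1) 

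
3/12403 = 3/12403=0.00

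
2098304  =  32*65572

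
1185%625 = 560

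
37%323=37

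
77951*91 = 7093541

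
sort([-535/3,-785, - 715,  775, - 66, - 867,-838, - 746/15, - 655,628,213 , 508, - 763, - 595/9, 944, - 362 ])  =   [-867,-838,-785, - 763,  -  715, - 655, - 362, - 535/3, - 595/9, -66,  -  746/15,213,508,628 , 775, 944 ]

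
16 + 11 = 27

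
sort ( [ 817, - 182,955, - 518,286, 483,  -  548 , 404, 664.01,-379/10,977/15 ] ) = [ -548, - 518, - 182, - 379/10,977/15, 286,404,  483,664.01, 817,955 ] 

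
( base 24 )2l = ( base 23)30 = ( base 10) 69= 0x45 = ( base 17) 41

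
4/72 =1/18= 0.06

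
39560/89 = 444 + 44/89= 444.49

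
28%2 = 0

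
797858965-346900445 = 450958520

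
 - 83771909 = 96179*(-871 ) 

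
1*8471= 8471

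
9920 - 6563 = 3357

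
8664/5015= 1 + 3649/5015=1.73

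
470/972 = 235/486 = 0.48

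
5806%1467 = 1405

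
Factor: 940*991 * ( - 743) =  - 692134220 = - 2^2*5^1*47^1*743^1*991^1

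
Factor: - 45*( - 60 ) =2^2*3^3  *  5^2=2700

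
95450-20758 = 74692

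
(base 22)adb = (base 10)5137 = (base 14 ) 1c2d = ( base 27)717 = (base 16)1411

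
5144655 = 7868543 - 2723888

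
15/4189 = 15/4189=0.00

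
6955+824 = 7779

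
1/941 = 1/941= 0.00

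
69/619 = 69/619 = 0.11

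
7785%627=261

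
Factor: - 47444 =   -  2^2* 29^1*409^1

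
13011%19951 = 13011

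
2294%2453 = 2294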